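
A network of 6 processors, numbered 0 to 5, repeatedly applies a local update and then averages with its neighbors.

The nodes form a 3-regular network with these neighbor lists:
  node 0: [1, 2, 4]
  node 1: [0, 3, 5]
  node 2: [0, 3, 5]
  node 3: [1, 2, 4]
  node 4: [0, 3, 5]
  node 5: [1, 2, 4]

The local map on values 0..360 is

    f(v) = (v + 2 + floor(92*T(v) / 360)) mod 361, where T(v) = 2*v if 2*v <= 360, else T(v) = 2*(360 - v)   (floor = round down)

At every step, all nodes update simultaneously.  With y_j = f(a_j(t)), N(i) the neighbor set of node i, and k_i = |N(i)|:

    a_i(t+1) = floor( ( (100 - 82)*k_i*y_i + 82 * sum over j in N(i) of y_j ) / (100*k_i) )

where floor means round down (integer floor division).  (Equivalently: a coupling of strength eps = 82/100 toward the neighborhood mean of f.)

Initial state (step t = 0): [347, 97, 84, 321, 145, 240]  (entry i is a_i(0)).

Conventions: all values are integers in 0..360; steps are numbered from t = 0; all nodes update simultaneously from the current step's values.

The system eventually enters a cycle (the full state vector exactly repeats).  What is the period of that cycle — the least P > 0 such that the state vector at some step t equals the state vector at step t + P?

Answer: 16
Key observation: The state at step 6, [359, 359, 359, 359, 359, 359], reappears at step 22 — and no state repeats earlier — so the cycle the system enters has period 16.

Derivation:
t=0: [347, 97, 84, 321, 145, 240]
t=1: [199, 299, 296, 197, 313, 190]
t=2: [324, 290, 289, 324, 291, 323]
t=3: [330, 340, 340, 330, 340, 330]
t=4: [351, 347, 347, 351, 347, 351]
t=5: [355, 356, 356, 355, 356, 355]
t=6: [359, 359, 359, 359, 359, 359]
t=7: [0, 0, 0, 0, 0, 0]
t=8: [2, 2, 2, 2, 2, 2]
t=9: [5, 5, 5, 5, 5, 5]
t=10: [9, 9, 9, 9, 9, 9]
t=11: [15, 15, 15, 15, 15, 15]
t=12: [24, 24, 24, 24, 24, 24]
t=13: [38, 38, 38, 38, 38, 38]
t=14: [59, 59, 59, 59, 59, 59]
t=15: [91, 91, 91, 91, 91, 91]
t=16: [139, 139, 139, 139, 139, 139]
t=17: [212, 212, 212, 212, 212, 212]
t=18: [289, 289, 289, 289, 289, 289]
t=19: [327, 327, 327, 327, 327, 327]
t=20: [345, 345, 345, 345, 345, 345]
t=21: [354, 354, 354, 354, 354, 354]
t=22: [359, 359, 359, 359, 359, 359]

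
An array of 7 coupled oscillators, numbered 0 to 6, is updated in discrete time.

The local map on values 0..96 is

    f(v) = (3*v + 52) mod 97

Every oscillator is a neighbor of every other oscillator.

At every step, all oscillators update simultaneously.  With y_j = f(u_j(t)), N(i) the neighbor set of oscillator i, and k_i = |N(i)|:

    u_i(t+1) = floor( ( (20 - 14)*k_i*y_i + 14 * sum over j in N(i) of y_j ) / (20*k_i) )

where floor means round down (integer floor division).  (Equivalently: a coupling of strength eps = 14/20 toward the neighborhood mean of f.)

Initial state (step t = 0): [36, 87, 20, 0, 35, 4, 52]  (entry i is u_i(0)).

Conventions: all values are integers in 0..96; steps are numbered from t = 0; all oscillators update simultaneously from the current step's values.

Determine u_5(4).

Simulating step by step:
t=0: [36, 87, 20, 0, 35, 4, 52]
t=1: [45, 37, 36, 43, 44, 45, 36]
t=2: [79, 75, 74, 78, 79, 79, 74]
t=3: [89, 87, 87, 89, 89, 89, 87]
t=4: [25, 24, 24, 25, 25, 25, 24]

Answer: u_5(4) = 25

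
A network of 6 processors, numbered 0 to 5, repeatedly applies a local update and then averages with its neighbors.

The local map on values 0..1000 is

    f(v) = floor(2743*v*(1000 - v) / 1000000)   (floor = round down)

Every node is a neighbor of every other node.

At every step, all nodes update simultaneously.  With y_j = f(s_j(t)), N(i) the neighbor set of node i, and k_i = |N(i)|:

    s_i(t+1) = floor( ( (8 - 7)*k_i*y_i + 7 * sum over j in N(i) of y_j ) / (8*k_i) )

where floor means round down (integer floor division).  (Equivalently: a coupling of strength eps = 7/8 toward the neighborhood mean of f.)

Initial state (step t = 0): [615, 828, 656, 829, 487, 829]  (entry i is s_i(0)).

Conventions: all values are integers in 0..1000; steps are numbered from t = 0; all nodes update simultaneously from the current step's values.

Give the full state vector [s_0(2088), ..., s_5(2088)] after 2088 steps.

Answer: [635, 635, 635, 635, 635, 635]
Key observation: The state at step 17, [635, 635, 635, 635, 635, 635], reappears at step 18: the system is in a cycle of period 1 from step 17 on.  Therefore the state at step 2088 equals the state at step 17 + ((2088 - 17) mod 1) = 17, which is [635, 635, 635, 635, 635, 635].

Derivation:
t=0: [615, 828, 656, 829, 487, 829]
t=1: [513, 526, 514, 526, 511, 526]
t=2: [683, 684, 683, 684, 683, 684]
t=3: [592, 592, 592, 592, 592, 592]
t=4: [662, 662, 662, 662, 662, 662]
t=5: [613, 613, 613, 613, 613, 613]
t=6: [650, 650, 650, 650, 650, 650]
t=7: [624, 624, 624, 624, 624, 624]
t=8: [643, 643, 643, 643, 643, 643]
t=9: [629, 629, 629, 629, 629, 629]
t=10: [640, 640, 640, 640, 640, 640]
t=11: [631, 631, 631, 631, 631, 631]
t=12: [638, 638, 638, 638, 638, 638]
t=13: [633, 633, 633, 633, 633, 633]
t=14: [637, 637, 637, 637, 637, 637]
t=15: [634, 634, 634, 634, 634, 634]
t=16: [636, 636, 636, 636, 636, 636]
t=17: [635, 635, 635, 635, 635, 635]
t=18: [635, 635, 635, 635, 635, 635]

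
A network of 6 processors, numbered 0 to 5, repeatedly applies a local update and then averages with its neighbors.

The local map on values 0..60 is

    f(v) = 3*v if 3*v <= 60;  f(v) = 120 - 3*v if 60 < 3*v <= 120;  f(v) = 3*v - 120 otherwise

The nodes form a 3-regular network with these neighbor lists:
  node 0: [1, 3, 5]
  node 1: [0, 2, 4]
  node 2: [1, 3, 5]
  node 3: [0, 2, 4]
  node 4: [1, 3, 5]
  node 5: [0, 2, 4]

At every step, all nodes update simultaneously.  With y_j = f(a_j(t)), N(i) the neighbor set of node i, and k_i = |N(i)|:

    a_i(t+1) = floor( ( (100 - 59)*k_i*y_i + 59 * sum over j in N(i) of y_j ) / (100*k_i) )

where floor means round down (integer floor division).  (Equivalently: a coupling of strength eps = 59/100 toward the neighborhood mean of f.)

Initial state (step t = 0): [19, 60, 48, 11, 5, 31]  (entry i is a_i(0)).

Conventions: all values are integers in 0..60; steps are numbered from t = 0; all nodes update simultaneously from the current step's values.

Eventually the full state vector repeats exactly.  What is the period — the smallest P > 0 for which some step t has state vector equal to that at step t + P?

Simulating step by step:
t=0: [19, 60, 48, 11, 5, 31]
t=1: [46, 43, 33, 32, 29, 29]
t=2: [20, 17, 21, 24, 26, 27]
t=3: [51, 52, 50, 50, 44, 47]
t=4: [30, 29, 29, 27, 22, 23]
t=5: [36, 36, 37, 39, 46, 43]
t=6: [9, 12, 8, 8, 12, 11]
t=7: [29, 31, 28, 26, 33, 30]
t=8: [33, 28, 34, 34, 28, 30]
t=9: [25, 29, 23, 22, 31, 27]
t=10: [43, 37, 45, 46, 35, 40]
t=11: [9, 11, 11, 15, 11, 7]
t=12: [30, 31, 33, 36, 33, 26]
t=13: [28, 25, 24, 19, 24, 31]
t=14: [40, 44, 45, 49, 45, 37]
t=15: [9, 10, 15, 16, 15, 9]
t=16: [31, 35, 39, 42, 39, 34]
t=17: [18, 12, 8, 8, 8, 13]
t=18: [41, 34, 29, 29, 29, 36]
t=19: [13, 20, 25, 27, 25, 18]
t=20: [46, 49, 48, 41, 48, 47]
t=21: [17, 24, 19, 14, 19, 21]
t=22: [49, 52, 52, 49, 52, 55]
t=23: [32, 34, 36, 30, 36, 37]
t=24: [21, 16, 16, 21, 16, 13]
t=25: [51, 49, 48, 53, 48, 46]
t=26: [30, 27, 26, 31, 26, 23]
t=27: [35, 38, 40, 33, 40, 43]
t=28: [13, 5, 7, 11, 7, 6]
t=29: [28, 22, 21, 29, 21, 23]
t=30: [41, 51, 50, 43, 50, 50]
t=31: [15, 25, 26, 16, 26, 24]
t=32: [46, 43, 44, 45, 44, 45]
t=33: [15, 11, 12, 14, 12, 14]
t=34: [41, 36, 37, 40, 37, 40]
t=35: [3, 9, 6, 4, 6, 4]
t=36: [13, 19, 17, 13, 17, 13]
t=37: [42, 51, 47, 43, 47, 43]
t=38: [12, 22, 18, 13, 18, 13]
t=39: [40, 50, 48, 44, 48, 44]
t=40: [10, 21, 20, 14, 20, 14]
t=41: [40, 52, 52, 46, 52, 46]
t=42: [14, 28, 28, 21, 28, 21]
t=43: [46, 37, 44, 45, 44, 45]
t=44: [15, 11, 12, 14, 12, 14]

Answer: 11
Key observation: The state at step 33, [15, 11, 12, 14, 12, 14], reappears at step 44 — and no state repeats earlier — so the cycle the system enters has period 11.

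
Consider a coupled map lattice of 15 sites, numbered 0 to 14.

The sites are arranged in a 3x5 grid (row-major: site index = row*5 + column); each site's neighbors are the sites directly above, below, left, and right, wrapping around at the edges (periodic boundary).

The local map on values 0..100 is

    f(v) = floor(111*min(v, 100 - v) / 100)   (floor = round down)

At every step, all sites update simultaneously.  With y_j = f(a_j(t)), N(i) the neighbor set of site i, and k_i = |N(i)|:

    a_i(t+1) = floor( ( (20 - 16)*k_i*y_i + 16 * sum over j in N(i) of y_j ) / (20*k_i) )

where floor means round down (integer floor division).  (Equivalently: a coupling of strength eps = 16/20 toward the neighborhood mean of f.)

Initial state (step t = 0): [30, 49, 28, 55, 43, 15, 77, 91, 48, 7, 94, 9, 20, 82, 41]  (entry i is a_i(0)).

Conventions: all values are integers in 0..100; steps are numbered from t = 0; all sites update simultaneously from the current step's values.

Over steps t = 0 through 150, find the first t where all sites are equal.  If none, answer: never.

Simulating step by step:
t=0: [30, 49, 28, 55, 43, 15, 77, 91, 48, 7, 94, 9, 20, 82, 41]  (not all equal)
t=1: [31, 30, 33, 39, 36, 17, 22, 28, 27, 33, 21, 23, 18, 37, 24]  (not all equal)
t=2: [29, 30, 32, 37, 35, 27, 26, 27, 36, 29, 25, 24, 30, 31, 33]  (not all equal)
t=3: [31, 30, 34, 37, 35, 29, 29, 32, 35, 34, 30, 29, 31, 36, 33]  (not all equal)
t=4: [34, 33, 36, 38, 37, 33, 32, 35, 38, 36, 33, 32, 35, 37, 36]  (not all equal)
t=5: [37, 36, 38, 41, 39, 36, 36, 38, 40, 39, 36, 36, 38, 40, 39]  (not all equal)
t=6: [40, 40, 42, 43, 43, 40, 39, 41, 43, 42, 40, 39, 41, 43, 42]  (not all equal)
t=7: [44, 44, 45, 46, 46, 44, 43, 45, 46, 46, 44, 43, 45, 46, 46]  (not all equal)
t=8: [48, 47, 49, 50, 50, 48, 47, 49, 50, 50, 48, 47, 49, 50, 50]  (not all equal)
t=9: [53, 52, 53, 54, 54, 53, 52, 53, 54, 54, 53, 52, 53, 54, 54]  (not all equal)
t=10: [52, 52, 52, 51, 51, 52, 52, 52, 51, 51, 52, 52, 52, 51, 51]  (not all equal)
t=11: [53, 53, 53, 53, 53, 53, 53, 53, 53, 53, 53, 53, 53, 53, 53]  (all equal)

Answer: 11
Key observation: Synchronization is absorbing here: once all sites are equal they stay equal, and step 11 is the first all-equal step.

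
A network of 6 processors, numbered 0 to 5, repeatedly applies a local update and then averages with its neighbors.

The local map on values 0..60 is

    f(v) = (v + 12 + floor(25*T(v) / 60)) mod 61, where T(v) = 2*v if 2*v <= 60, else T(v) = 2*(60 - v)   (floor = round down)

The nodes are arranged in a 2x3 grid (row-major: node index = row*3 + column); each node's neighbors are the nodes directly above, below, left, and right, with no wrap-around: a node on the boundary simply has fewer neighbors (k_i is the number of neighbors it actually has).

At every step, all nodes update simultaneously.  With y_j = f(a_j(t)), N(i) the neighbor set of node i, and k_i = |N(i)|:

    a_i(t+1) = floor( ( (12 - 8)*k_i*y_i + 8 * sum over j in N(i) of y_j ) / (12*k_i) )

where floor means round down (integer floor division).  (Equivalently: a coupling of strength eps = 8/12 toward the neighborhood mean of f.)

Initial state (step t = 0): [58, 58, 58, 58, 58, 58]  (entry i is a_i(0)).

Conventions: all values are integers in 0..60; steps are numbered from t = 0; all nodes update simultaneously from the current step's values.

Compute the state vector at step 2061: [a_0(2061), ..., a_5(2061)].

Simulating step by step:
t=0: [58, 58, 58, 58, 58, 58]
t=1: [10, 10, 10, 10, 10, 10]
t=2: [30, 30, 30, 30, 30, 30]
t=3: [6, 6, 6, 6, 6, 6]
t=4: [23, 23, 23, 23, 23, 23]
t=5: [54, 54, 54, 54, 54, 54]
t=6: [10, 10, 10, 10, 10, 10]

Answer: [10, 10, 10, 10, 10, 10]
Key observation: The state at step 1, [10, 10, 10, 10, 10, 10], reappears at step 6: the system is in a cycle of period 5 from step 1 on.  Therefore the state at step 2061 equals the state at step 1 + ((2061 - 1) mod 5) = 1, which is [10, 10, 10, 10, 10, 10].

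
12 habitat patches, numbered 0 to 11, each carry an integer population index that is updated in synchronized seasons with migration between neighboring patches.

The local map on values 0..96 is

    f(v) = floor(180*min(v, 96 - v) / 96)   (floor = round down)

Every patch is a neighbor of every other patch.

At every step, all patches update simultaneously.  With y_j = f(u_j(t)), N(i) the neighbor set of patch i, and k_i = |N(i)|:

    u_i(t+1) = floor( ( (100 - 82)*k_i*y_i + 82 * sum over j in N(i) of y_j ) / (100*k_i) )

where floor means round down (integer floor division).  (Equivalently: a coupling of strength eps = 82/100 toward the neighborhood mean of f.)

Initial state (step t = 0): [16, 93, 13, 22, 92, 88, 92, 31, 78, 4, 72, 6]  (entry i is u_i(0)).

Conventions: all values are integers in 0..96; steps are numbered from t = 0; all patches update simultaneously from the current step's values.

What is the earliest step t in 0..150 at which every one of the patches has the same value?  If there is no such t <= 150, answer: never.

Simulating step by step:
t=0: [16, 93, 13, 22, 92, 88, 92, 31, 78, 4, 72, 6]  (not all equal)
t=1: [24, 21, 23, 25, 21, 22, 21, 27, 24, 21, 25, 22]  (not all equal)
t=2: [42, 42, 42, 43, 42, 42, 42, 43, 42, 42, 43, 42]  (not all equal)
t=3: [78, 78, 78, 78, 78, 78, 78, 78, 78, 78, 78, 78]  (all equal)

Answer: 3
Key observation: Synchronization is absorbing here: once all patches are equal they stay equal, and step 3 is the first all-equal step.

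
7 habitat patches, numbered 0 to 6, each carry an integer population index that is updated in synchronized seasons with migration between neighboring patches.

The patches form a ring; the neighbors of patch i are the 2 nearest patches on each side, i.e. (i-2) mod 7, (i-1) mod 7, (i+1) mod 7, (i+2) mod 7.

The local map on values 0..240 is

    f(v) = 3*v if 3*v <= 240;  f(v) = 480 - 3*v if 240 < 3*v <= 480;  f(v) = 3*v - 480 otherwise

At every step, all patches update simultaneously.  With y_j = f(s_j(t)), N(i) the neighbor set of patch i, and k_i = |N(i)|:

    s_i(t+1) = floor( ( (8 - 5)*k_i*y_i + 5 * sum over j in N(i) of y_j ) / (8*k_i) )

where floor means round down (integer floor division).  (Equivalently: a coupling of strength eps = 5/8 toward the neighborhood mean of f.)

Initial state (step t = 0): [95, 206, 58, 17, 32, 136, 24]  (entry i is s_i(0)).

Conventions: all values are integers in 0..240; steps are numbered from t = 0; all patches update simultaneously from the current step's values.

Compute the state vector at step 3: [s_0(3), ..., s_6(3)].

Simulating step by step:
t=0: [95, 206, 58, 17, 32, 136, 24]
t=1: [144, 128, 140, 94, 93, 91, 105]
t=2: [100, 109, 107, 162, 173, 173, 148]
t=3: [127, 116, 118, 63, 52, 55, 77]

Answer: [127, 116, 118, 63, 52, 55, 77]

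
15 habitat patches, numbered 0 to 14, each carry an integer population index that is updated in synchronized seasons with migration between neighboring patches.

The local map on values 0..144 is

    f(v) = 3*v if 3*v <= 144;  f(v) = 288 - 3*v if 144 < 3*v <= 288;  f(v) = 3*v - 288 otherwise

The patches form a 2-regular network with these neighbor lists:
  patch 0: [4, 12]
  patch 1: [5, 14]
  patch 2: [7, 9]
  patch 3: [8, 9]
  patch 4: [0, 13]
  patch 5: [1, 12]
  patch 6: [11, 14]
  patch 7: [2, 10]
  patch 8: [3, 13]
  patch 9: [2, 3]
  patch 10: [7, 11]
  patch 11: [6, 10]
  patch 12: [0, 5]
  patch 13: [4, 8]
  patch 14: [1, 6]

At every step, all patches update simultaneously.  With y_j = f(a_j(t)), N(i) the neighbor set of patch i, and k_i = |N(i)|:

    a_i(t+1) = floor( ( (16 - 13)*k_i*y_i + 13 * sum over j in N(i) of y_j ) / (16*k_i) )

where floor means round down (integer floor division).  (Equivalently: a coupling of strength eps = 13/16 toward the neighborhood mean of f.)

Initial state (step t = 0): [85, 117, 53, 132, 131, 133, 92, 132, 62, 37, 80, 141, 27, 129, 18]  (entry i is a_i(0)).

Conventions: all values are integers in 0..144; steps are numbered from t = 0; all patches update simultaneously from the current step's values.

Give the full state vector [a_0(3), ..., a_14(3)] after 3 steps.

Answer: [119, 92, 120, 103, 107, 96, 92, 103, 108, 121, 103, 77, 109, 96, 61]

Derivation:
t=0: [85, 117, 53, 132, 131, 133, 92, 132, 62, 37, 80, 141, 27, 129, 18]
t=1: [81, 78, 113, 106, 73, 79, 79, 92, 103, 117, 107, 49, 73, 102, 40]
t=2: [64, 79, 40, 39, 38, 59, 115, 36, 23, 44, 68, 60, 51, 39, 65]
t=3: [119, 92, 120, 103, 107, 96, 92, 103, 108, 121, 103, 77, 109, 96, 61]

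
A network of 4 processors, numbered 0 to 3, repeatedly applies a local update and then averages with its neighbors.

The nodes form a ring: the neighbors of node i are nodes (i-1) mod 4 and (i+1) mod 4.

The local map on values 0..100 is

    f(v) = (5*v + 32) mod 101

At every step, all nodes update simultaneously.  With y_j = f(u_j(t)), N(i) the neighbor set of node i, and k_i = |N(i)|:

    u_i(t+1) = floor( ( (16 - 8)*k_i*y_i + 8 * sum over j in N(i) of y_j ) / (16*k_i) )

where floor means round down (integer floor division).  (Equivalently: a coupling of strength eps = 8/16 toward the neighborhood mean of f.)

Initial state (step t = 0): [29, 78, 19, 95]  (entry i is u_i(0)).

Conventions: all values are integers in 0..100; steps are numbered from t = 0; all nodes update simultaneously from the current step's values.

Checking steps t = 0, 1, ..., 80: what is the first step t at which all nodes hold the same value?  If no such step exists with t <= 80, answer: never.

Answer: 12
Key observation: Synchronization is absorbing here: once all nodes are equal they stay equal, and step 12 is the first all-equal step.

Derivation:
t=0: [29, 78, 19, 95]  (not all equal)
t=1: [43, 34, 18, 26]  (not all equal)
t=2: [37, 16, 25, 47]  (not all equal)
t=3: [26, 23, 47, 50]  (not all equal)
t=4: [62, 54, 64, 71]  (not all equal)
t=5: [65, 72, 70, 64]  (not all equal)
t=6: [61, 77, 74, 57]  (not all equal)
t=7: [23, 39, 56, 40]  (not all equal)
t=8: [36, 26, 18, 28]  (not all equal)
t=9: [38, 38, 43, 43]  (not all equal)
t=10: [26, 26, 38, 38]  (not all equal)
t=11: [50, 50, 30, 30]  (not all equal)
t=12: [80, 80, 80, 80]  (all equal)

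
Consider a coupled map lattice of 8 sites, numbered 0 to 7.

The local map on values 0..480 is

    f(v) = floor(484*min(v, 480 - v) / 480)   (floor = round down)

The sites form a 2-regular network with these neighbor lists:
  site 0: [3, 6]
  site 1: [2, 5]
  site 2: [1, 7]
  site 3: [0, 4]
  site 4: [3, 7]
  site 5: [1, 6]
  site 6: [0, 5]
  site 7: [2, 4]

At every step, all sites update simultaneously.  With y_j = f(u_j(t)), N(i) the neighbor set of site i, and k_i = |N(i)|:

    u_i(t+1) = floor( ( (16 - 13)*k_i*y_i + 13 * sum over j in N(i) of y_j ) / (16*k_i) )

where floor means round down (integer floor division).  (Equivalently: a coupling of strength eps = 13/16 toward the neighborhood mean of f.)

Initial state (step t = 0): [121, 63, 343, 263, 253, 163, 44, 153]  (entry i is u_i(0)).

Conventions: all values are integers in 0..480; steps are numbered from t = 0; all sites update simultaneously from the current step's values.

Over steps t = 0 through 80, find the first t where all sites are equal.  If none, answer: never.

Answer: 20
Key observation: Synchronization is absorbing here: once all sites are equal they stay equal, and step 20 is the first all-equal step.

Derivation:
t=0: [121, 63, 343, 263, 253, 163, 44, 153]  (not all equal)
t=1: [129, 134, 114, 183, 193, 74, 124, 177]  (not all equal)
t=2: [149, 101, 148, 166, 183, 119, 106, 158]  (not all equal)
t=3: [139, 127, 133, 167, 166, 106, 129, 165]  (not all equal)
t=4: [147, 121, 144, 156, 167, 124, 124, 153]  (not all equal)
t=5: [142, 132, 139, 157, 157, 123, 134, 156]  (not all equal)
t=6: [145, 132, 144, 151, 157, 132, 133, 150]  (not all equal)
t=7: [143, 137, 142, 152, 152, 133, 138, 151]  (not all equal)
t=8: [145, 138, 144, 149, 152, 137, 139, 148]  (not all equal)
t=9: [145, 141, 144, 149, 150, 139, 141, 149]  (not all equal)
t=10: [146, 142, 145, 148, 150, 141, 142, 148]  (not all equal)
t=11: [146, 143, 146, 149, 149, 142, 144, 148]  (not all equal)
t=12: [147, 144, 146, 148, 149, 144, 145, 148]  (not all equal)
t=13: [147, 145, 147, 149, 149, 145, 146, 148]  (not all equal)
t=14: [148, 146, 147, 149, 149, 146, 147, 149]  (not all equal)
t=15: [149, 147, 148, 149, 150, 147, 148, 149]  (not all equal)
t=16: [149, 148, 149, 150, 150, 148, 149, 150]  (not all equal)
t=17: [150, 149, 150, 150, 151, 149, 149, 150]  (not all equal)
t=18: [150, 150, 150, 151, 151, 150, 150, 151]  (not all equal)
t=19: [151, 151, 151, 151, 152, 151, 151, 151]  (not all equal)
t=20: [152, 152, 152, 152, 152, 152, 152, 152]  (all equal)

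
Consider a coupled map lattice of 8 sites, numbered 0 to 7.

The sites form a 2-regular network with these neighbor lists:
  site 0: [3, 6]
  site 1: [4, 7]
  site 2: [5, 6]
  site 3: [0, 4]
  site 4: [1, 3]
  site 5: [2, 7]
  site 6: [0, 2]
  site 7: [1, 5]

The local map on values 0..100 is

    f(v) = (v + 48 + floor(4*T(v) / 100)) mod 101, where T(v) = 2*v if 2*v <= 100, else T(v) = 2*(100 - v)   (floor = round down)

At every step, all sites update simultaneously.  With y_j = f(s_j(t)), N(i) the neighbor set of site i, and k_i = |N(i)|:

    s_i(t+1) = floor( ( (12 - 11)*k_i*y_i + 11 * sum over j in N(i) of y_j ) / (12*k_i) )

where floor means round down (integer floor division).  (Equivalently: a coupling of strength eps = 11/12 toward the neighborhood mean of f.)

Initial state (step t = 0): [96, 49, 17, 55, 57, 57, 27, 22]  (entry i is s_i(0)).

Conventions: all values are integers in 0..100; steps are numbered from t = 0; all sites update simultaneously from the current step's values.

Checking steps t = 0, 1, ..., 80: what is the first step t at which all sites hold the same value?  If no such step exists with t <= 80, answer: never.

Simulating step by step:
t=0: [96, 49, 17, 55, 57, 57, 27, 22]  (not all equal)
t=1: [41, 44, 44, 23, 48, 63, 56, 54]  (not all equal)
t=2: [43, 55, 16, 93, 84, 46, 86, 49]  (not all equal)
t=3: [41, 60, 65, 61, 23, 83, 75, 55]  (not all equal)
t=4: [23, 36, 26, 76, 15, 11, 50, 19]  (not all equal)
t=5: [17, 67, 33, 64, 55, 70, 67, 72]  (not all equal)
t=6: [18, 13, 22, 33, 13, 49, 69, 17]  (not all equal)
t=7: [51, 63, 60, 66, 71, 71, 64, 79]  (not all equal)
t=8: [12, 22, 15, 10, 14, 18, 6, 16]  (not all equal)
t=9: [56, 64, 60, 61, 64, 64, 61, 68]  (not all equal)
t=10: [10, 14, 11, 9, 12, 13, 8, 13]  (not all equal)
t=11: [56, 61, 59, 58, 60, 60, 58, 62]  (not all equal)
t=12: [7, 11, 9, 8, 9, 10, 7, 10]  (not all equal)
t=13: [55, 57, 56, 56, 57, 57, 55, 58]  (not all equal)
t=14: [5, 7, 6, 6, 6, 7, 5, 7]  (not all equal)
t=15: [53, 54, 54, 53, 54, 54, 53, 55]  (not all equal)
t=16: [3, 4, 3, 3, 3, 4, 3, 4]  (not all equal)
t=17: [51, 51, 51, 51, 51, 51, 51, 52]  (not all equal)
t=18: [1, 1, 1, 1, 1, 1, 1, 1]  (all equal)

Answer: 18
Key observation: Synchronization is absorbing here: once all sites are equal they stay equal, and step 18 is the first all-equal step.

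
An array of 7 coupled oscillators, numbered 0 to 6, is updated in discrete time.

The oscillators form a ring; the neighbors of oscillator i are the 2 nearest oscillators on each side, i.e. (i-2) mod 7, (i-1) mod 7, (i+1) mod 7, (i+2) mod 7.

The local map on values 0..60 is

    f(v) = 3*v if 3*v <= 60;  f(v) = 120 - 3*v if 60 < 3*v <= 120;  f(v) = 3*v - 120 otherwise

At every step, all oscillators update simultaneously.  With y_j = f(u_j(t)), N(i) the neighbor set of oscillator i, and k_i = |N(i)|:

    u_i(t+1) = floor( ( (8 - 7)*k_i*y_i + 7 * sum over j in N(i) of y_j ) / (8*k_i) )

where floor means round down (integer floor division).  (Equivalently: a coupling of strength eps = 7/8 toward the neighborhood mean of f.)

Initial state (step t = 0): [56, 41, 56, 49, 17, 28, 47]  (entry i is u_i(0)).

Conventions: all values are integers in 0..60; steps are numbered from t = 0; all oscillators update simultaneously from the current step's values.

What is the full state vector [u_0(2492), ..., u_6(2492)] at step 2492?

Answer: [3, 1, 0, 1, 3, 2, 2]
Key observation: The state at step 10, [15, 13, 12, 13, 15, 14, 14], reappears at step 14: the system is in a cycle of period 4 from step 10 on.  Therefore the state at step 2492 equals the state at step 10 + ((2492 - 10) mod 4) = 12, which is [3, 1, 0, 1, 3, 2, 2].

Derivation:
t=0: [56, 41, 56, 49, 17, 28, 47]
t=1: [29, 31, 34, 33, 35, 36, 32]
t=2: [21, 24, 23, 18, 18, 21, 22]
t=3: [53, 53, 52, 52, 54, 55, 54]
t=4: [40, 38, 38, 39, 40, 40, 41]
t=5: [3, 3, 2, 3, 2, 1, 1]
t=6: [5, 7, 7, 6, 5, 6, 6]
t=7: [18, 18, 17, 18, 18, 16, 17]
t=8: [51, 52, 53, 52, 51, 52, 52]
t=9: [36, 36, 35, 36, 36, 34, 34]
t=10: [15, 13, 12, 13, 15, 14, 14]
t=11: [40, 40, 41, 40, 40, 42, 42]
t=12: [3, 1, 0, 1, 3, 2, 2]
t=13: [4, 4, 5, 4, 4, 6, 6]
t=14: [15, 13, 12, 13, 15, 14, 14]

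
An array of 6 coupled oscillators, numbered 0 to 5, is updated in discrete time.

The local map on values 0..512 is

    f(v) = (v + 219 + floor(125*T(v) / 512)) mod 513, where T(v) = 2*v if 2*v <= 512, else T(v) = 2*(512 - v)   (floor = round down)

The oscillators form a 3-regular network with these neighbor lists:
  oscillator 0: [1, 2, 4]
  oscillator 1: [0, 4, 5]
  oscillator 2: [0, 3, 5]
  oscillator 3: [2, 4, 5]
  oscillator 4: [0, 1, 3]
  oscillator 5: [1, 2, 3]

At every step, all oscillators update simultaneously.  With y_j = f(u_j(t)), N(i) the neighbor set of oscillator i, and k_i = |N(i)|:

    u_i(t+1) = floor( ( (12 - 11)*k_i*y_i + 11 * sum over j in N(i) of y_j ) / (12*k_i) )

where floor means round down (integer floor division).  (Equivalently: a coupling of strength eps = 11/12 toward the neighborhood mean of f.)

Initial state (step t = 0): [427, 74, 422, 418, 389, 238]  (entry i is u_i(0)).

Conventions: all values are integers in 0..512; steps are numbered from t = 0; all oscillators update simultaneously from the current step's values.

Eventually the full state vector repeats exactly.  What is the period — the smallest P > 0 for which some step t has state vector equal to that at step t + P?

Answer: 11
Key observation: The state at step 68, [134, 134, 134, 134, 134, 134], reappears at step 79 — and no state repeats earlier — so the cycle the system enters has period 11.

Derivation:
t=0: [427, 74, 422, 418, 389, 238]
t=1: [214, 146, 137, 132, 218, 209]
t=2: [273, 58, 174, 177, 269, 390]
t=3: [275, 130, 263, 261, 277, 399]
t=4: [191, 142, 112, 113, 190, 193]
t=5: [444, 497, 458, 457, 445, 409]
t=6: [193, 179, 179, 180, 193, 193]
t=7: [493, 504, 498, 497, 493, 487]
t=8: [210, 207, 207, 207, 210, 210]
t=9: [15, 17, 16, 16, 15, 14]
t=10: [242, 240, 240, 240, 242, 242]
t=11: [64, 65, 64, 64, 64, 63]
t=12: [314, 313, 313, 313, 314, 314]
t=13: [116, 116, 116, 116, 116, 116]
t=14: [391, 391, 391, 391, 391, 391]
t=15: [156, 156, 156, 156, 156, 156]
t=16: [451, 451, 451, 451, 451, 451]
t=17: [186, 186, 186, 186, 186, 186]
t=18: [495, 495, 495, 495, 495, 495]
t=19: [209, 209, 209, 209, 209, 209]
t=20: [17, 17, 17, 17, 17, 17]
t=21: [244, 244, 244, 244, 244, 244]
t=22: [69, 69, 69, 69, 69, 69]
t=23: [321, 321, 321, 321, 321, 321]
t=24: [120, 120, 120, 120, 120, 120]
t=25: [397, 397, 397, 397, 397, 397]
t=26: [159, 159, 159, 159, 159, 159]
t=27: [455, 455, 455, 455, 455, 455]
t=28: [188, 188, 188, 188, 188, 188]
t=29: [498, 498, 498, 498, 498, 498]
t=30: [210, 210, 210, 210, 210, 210]
t=31: [18, 18, 18, 18, 18, 18]
t=32: [245, 245, 245, 245, 245, 245]
t=33: [70, 70, 70, 70, 70, 70]
t=34: [323, 323, 323, 323, 323, 323]
t=35: [121, 121, 121, 121, 121, 121]
t=36: [399, 399, 399, 399, 399, 399]
t=37: [160, 160, 160, 160, 160, 160]
t=38: [457, 457, 457, 457, 457, 457]
t=39: [189, 189, 189, 189, 189, 189]
t=40: [500, 500, 500, 500, 500, 500]
t=41: [211, 211, 211, 211, 211, 211]
t=42: [20, 20, 20, 20, 20, 20]
t=43: [248, 248, 248, 248, 248, 248]
t=44: [75, 75, 75, 75, 75, 75]
t=45: [330, 330, 330, 330, 330, 330]
t=46: [124, 124, 124, 124, 124, 124]
t=47: [403, 403, 403, 403, 403, 403]
t=48: [162, 162, 162, 162, 162, 162]
t=49: [460, 460, 460, 460, 460, 460]
t=50: [191, 191, 191, 191, 191, 191]
t=51: [503, 503, 503, 503, 503, 503]
t=52: [213, 213, 213, 213, 213, 213]
t=53: [23, 23, 23, 23, 23, 23]
t=54: [253, 253, 253, 253, 253, 253]
t=55: [82, 82, 82, 82, 82, 82]
t=56: [341, 341, 341, 341, 341, 341]
t=57: [130, 130, 130, 130, 130, 130]
t=58: [412, 412, 412, 412, 412, 412]
t=59: [166, 166, 166, 166, 166, 166]
t=60: [466, 466, 466, 466, 466, 466]
t=61: [194, 194, 194, 194, 194, 194]
t=62: [507, 507, 507, 507, 507, 507]
t=63: [215, 215, 215, 215, 215, 215]
t=64: [25, 25, 25, 25, 25, 25]
t=65: [256, 256, 256, 256, 256, 256]
t=66: [87, 87, 87, 87, 87, 87]
t=67: [348, 348, 348, 348, 348, 348]
t=68: [134, 134, 134, 134, 134, 134]
t=69: [418, 418, 418, 418, 418, 418]
t=70: [169, 169, 169, 169, 169, 169]
t=71: [470, 470, 470, 470, 470, 470]
t=72: [196, 196, 196, 196, 196, 196]
t=73: [510, 510, 510, 510, 510, 510]
t=74: [216, 216, 216, 216, 216, 216]
t=75: [27, 27, 27, 27, 27, 27]
t=76: [259, 259, 259, 259, 259, 259]
t=77: [88, 88, 88, 88, 88, 88]
t=78: [349, 349, 349, 349, 349, 349]
t=79: [134, 134, 134, 134, 134, 134]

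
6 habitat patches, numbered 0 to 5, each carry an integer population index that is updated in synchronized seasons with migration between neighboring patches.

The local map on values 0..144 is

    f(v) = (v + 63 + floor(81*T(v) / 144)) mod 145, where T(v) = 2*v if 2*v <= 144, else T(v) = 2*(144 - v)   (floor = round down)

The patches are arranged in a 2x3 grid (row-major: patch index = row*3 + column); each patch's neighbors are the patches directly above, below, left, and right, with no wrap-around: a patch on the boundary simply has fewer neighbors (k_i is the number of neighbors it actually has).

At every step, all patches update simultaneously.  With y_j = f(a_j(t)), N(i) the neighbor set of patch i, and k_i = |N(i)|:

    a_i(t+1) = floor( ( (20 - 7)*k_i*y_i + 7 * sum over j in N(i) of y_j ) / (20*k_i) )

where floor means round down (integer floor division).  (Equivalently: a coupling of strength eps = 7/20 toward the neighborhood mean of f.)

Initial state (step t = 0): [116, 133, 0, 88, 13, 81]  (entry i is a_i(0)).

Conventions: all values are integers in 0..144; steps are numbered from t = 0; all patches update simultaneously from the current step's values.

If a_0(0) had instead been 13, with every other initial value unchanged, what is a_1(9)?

Simulating step by step:
t=0: [13, 133, 0, 88, 13, 81]
t=1: [81, 69, 64, 76, 81, 71]
t=2: [68, 64, 58, 69, 68, 65]
t=3: [60, 54, 45, 63, 60, 54]
t=4: [43, 32, 19, 48, 42, 30]
t=5: [32, 99, 111, 15, 36, 101]
t=6: [113, 82, 66, 108, 116, 79]
t=7: [65, 66, 62, 65, 66, 67]
t=8: [56, 56, 52, 56, 58, 57]
t=9: [37, 36, 31, 37, 39, 37]

Answer: a_1(9) = 36
Key observation: This trace re-runs the system from the modified initial state.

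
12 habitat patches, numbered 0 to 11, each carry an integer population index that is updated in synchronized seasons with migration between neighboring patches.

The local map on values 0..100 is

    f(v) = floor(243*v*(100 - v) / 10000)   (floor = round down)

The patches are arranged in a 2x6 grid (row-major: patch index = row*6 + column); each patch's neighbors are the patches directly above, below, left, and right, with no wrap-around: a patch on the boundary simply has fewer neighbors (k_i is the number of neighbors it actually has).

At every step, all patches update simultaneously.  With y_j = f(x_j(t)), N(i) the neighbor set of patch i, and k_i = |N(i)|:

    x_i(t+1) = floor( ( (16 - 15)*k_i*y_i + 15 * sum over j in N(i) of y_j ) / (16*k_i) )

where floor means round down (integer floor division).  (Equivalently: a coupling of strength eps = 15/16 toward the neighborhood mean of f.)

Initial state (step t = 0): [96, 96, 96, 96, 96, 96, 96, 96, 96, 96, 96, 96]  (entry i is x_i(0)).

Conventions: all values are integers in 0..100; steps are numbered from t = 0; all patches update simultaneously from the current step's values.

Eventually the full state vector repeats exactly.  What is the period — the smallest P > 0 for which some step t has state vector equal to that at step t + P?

Answer: 2
Key observation: The state at step 5, [59, 59, 59, 59, 59, 59, 59, 59, 59, 59, 59, 59], reappears at step 7 — and no state repeats earlier — so the cycle the system enters has period 2.

Derivation:
t=0: [96, 96, 96, 96, 96, 96, 96, 96, 96, 96, 96, 96]
t=1: [9, 9, 9, 9, 9, 9, 9, 9, 9, 9, 9, 9]
t=2: [19, 19, 19, 19, 19, 19, 19, 19, 19, 19, 19, 19]
t=3: [37, 37, 37, 37, 37, 37, 37, 37, 37, 37, 37, 37]
t=4: [56, 56, 56, 56, 56, 56, 56, 56, 56, 56, 56, 56]
t=5: [59, 59, 59, 59, 59, 59, 59, 59, 59, 59, 59, 59]
t=6: [58, 58, 58, 58, 58, 58, 58, 58, 58, 58, 58, 58]
t=7: [59, 59, 59, 59, 59, 59, 59, 59, 59, 59, 59, 59]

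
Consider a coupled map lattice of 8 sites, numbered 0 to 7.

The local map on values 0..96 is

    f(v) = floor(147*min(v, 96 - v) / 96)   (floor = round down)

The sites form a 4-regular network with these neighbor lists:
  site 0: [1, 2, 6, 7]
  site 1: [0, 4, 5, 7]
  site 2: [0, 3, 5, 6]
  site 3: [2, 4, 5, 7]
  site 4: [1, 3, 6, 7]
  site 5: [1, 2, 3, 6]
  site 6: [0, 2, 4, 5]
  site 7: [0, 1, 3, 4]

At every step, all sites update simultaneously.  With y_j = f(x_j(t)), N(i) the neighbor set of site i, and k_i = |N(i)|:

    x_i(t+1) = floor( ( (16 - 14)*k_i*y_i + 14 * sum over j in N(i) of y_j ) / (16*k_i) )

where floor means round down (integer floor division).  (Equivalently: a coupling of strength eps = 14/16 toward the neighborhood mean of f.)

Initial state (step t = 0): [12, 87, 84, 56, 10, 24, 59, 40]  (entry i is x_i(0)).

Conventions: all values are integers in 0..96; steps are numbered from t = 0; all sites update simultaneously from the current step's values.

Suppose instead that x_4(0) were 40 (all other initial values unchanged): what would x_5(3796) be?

Answer: x_5(3796) = 58
Key observation: The state at step 16, [58, 58, 58, 58, 58, 58, 58, 58], reappears at step 17: the system is in a cycle of period 1 from step 16 on.  Therefore the state at step 3796 equals the state at step 16 + ((3796 - 16) mod 1) = 16, which is [58, 58, 58, 58, 58, 58, 58, 58].

Derivation:
t=0: [12, 87, 84, 56, 40, 24, 59, 40]
t=1: [34, 40, 39, 46, 49, 36, 36, 41]
t=2: [58, 60, 58, 62, 63, 60, 58, 63]
t=3: [55, 53, 56, 53, 53, 55, 55, 53]
t=4: [63, 63, 62, 63, 64, 63, 62, 64]
t=5: [50, 49, 50, 50, 50, 50, 50, 49]
t=6: [70, 70, 70, 70, 70, 70, 70, 70]
t=7: [39, 39, 39, 39, 39, 39, 39, 39]
t=8: [59, 59, 59, 59, 59, 59, 59, 59]
t=9: [56, 56, 56, 56, 56, 56, 56, 56]
t=10: [61, 61, 61, 61, 61, 61, 61, 61]
t=11: [53, 53, 53, 53, 53, 53, 53, 53]
t=12: [65, 65, 65, 65, 65, 65, 65, 65]
t=13: [47, 47, 47, 47, 47, 47, 47, 47]
t=14: [71, 71, 71, 71, 71, 71, 71, 71]
t=15: [38, 38, 38, 38, 38, 38, 38, 38]
t=16: [58, 58, 58, 58, 58, 58, 58, 58]
t=17: [58, 58, 58, 58, 58, 58, 58, 58]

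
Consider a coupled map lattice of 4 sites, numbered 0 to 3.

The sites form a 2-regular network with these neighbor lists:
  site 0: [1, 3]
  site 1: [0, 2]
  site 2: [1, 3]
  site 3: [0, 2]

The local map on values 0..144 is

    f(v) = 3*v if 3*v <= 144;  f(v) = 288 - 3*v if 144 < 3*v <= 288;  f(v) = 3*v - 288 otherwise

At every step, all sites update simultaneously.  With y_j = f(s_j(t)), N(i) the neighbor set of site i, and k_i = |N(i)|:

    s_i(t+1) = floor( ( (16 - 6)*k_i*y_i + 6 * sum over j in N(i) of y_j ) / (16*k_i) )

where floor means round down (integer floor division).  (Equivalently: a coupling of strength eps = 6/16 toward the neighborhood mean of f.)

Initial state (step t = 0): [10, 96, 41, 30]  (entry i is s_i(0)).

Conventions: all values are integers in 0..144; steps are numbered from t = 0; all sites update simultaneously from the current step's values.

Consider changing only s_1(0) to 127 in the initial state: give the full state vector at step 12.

Answer: [48, 34, 29, 28]
Key observation: This trace re-runs the system from the modified initial state.

Derivation:
t=0: [10, 127, 41, 30]
t=1: [53, 86, 111, 84]
t=2: [93, 51, 40, 55]
t=3: [54, 108, 123, 101]
t=4: [88, 61, 60, 48]
t=5: [61, 90, 114, 114]
t=6: [79, 41, 47, 63]
t=7: [73, 112, 129, 97]
t=8: [52, 61, 71, 33]
t=9: [120, 104, 85, 100]
t=10: [51, 34, 27, 27]
t=11: [118, 104, 84, 91]
t=12: [48, 34, 29, 28]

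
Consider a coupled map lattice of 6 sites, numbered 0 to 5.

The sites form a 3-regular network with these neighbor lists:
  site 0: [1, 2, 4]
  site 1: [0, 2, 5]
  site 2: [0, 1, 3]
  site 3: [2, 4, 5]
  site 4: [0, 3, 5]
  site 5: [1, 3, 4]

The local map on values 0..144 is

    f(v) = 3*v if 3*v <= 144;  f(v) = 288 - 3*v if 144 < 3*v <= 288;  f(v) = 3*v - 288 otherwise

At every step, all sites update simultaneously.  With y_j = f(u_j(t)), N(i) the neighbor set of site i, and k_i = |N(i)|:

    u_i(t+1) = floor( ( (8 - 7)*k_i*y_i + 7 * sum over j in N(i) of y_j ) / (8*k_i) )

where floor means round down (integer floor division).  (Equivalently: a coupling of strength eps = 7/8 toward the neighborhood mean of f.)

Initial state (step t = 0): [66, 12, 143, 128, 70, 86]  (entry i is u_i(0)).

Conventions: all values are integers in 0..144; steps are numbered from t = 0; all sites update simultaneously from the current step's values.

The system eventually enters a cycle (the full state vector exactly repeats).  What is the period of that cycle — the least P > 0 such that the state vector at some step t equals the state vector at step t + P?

Simulating step by step:
t=0: [66, 12, 143, 128, 70, 86]
t=1: [85, 80, 82, 84, 72, 65]
t=2: [51, 55, 39, 64, 56, 57]
t=3: [121, 123, 117, 115, 116, 113]
t=4: [68, 65, 70, 57, 60, 64]
t=5: [91, 86, 95, 96, 100, 104]
t=6: [15, 16, 13, 11, 12, 15]
t=7: [41, 43, 41, 39, 40, 39]
t=8: [123, 122, 123, 119, 119, 121]
t=9: [76, 78, 76, 74, 74, 72]
t=10: [60, 62, 60, 66, 66, 63]
t=11: [101, 104, 101, 97, 97, 94]
t=12: [14, 13, 14, 7, 7, 9]
t=13: [35, 37, 35, 28, 28, 27]
t=14: [100, 98, 100, 89, 89, 91]
t=15: [12, 12, 12, 16, 16, 15]
t=16: [39, 38, 39, 43, 43, 44]
t=17: [119, 121, 119, 126, 126, 125]
t=18: [76, 75, 76, 83, 83, 85]
t=19: [54, 52, 54, 43, 43, 45]
t=20: [128, 129, 128, 129, 129, 130]
t=21: [97, 98, 97, 99, 99, 99]
t=22: [5, 5, 5, 7, 7, 8]
t=23: [16, 17, 16, 20, 20, 19]
t=24: [52, 51, 52, 55, 55, 57]
t=25: [130, 128, 130, 123, 123, 125]
t=26: [94, 96, 94, 88, 88, 86]
t=27: [9, 12, 9, 20, 20, 17]
t=28: [39, 35, 39, 47, 47, 51]
t=29: [120, 120, 120, 132, 132, 129]
t=30: [82, 79, 82, 94, 94, 96]
t=31: [34, 30, 34, 14, 14, 18]
t=32: [81, 86, 81, 63, 63, 57]
t=33: [56, 64, 56, 88, 88, 81]
t=34: [85, 95, 85, 58, 58, 47]
t=35: [47, 60, 47, 98, 98, 85]
t=36: [92, 105, 92, 53, 53, 39]
t=37: [50, 44, 50, 91, 91, 97]
t=38: [100, 97, 100, 47, 47, 47]
t=39: [47, 48, 47, 103, 103, 100]
t=40: [106, 103, 106, 53, 53, 55]
t=41: [56, 56, 56, 98, 98, 96]
t=42: [86, 85, 86, 37, 37, 38]
t=43: [54, 54, 54, 88, 88, 88]
t=44: [96, 96, 96, 53, 53, 53]
t=45: [37, 37, 37, 91, 91, 91]
t=46: [83, 83, 83, 43, 43, 43]
t=47: [65, 65, 65, 102, 102, 102]
t=48: [71, 71, 71, 39, 39, 39]
t=49: [87, 87, 87, 104, 104, 104]
t=50: [26, 26, 26, 24, 24, 24]
t=51: [76, 76, 76, 73, 73, 73]
t=52: [62, 62, 62, 66, 66, 66]
t=53: [98, 98, 98, 93, 93, 93]
t=54: [6, 6, 6, 8, 8, 8]
t=55: [19, 19, 19, 22, 22, 22]
t=56: [59, 59, 59, 63, 63, 63]
t=57: [107, 107, 107, 102, 102, 102]
t=58: [28, 28, 28, 22, 22, 22]
t=59: [78, 78, 78, 71, 71, 71]
t=60: [60, 60, 60, 68, 68, 68]
t=61: [101, 101, 101, 91, 91, 91]
t=62: [15, 15, 15, 15, 15, 15]
t=63: [45, 45, 45, 45, 45, 45]
t=64: [135, 135, 135, 135, 135, 135]
t=65: [117, 117, 117, 117, 117, 117]
t=66: [63, 63, 63, 63, 63, 63]
t=67: [99, 99, 99, 99, 99, 99]
t=68: [9, 9, 9, 9, 9, 9]
t=69: [27, 27, 27, 27, 27, 27]
t=70: [81, 81, 81, 81, 81, 81]
t=71: [45, 45, 45, 45, 45, 45]

Answer: 8
Key observation: The state at step 63, [45, 45, 45, 45, 45, 45], reappears at step 71 — and no state repeats earlier — so the cycle the system enters has period 8.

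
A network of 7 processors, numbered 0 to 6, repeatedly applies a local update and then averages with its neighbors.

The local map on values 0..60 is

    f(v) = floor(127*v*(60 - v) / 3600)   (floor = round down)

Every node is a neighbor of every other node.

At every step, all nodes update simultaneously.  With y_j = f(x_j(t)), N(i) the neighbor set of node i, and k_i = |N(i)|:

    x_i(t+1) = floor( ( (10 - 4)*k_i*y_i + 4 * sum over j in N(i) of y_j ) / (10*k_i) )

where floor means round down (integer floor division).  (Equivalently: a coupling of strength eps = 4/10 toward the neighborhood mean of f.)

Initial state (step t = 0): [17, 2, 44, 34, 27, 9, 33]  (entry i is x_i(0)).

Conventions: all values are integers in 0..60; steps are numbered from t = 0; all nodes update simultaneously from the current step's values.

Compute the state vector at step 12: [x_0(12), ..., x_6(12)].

Simulating step by step:
t=0: [17, 2, 44, 34, 27, 9, 33]
t=1: [24, 12, 23, 27, 27, 19, 27]
t=2: [29, 24, 29, 29, 29, 27, 29]
t=3: [30, 30, 30, 30, 30, 30, 30]
t=4: [31, 31, 31, 31, 31, 31, 31]
t=5: [31, 31, 31, 31, 31, 31, 31]
t=6: [31, 31, 31, 31, 31, 31, 31]
t=7: [31, 31, 31, 31, 31, 31, 31]
t=8: [31, 31, 31, 31, 31, 31, 31]
t=9: [31, 31, 31, 31, 31, 31, 31]
t=10: [31, 31, 31, 31, 31, 31, 31]
t=11: [31, 31, 31, 31, 31, 31, 31]
t=12: [31, 31, 31, 31, 31, 31, 31]

Answer: [31, 31, 31, 31, 31, 31, 31]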